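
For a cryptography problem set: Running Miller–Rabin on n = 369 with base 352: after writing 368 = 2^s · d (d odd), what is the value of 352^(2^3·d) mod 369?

37

n − 1 = 368 = 2^4 · 23, so s = 4 and d = 23.
Repeated squaring mod 369: 352^1 ≡ 352, 352^2 ≡ 289, 352^4 ≡ 127, 352^8 ≡ 262, 352^16 ≡ 10.
23 = 16 + 4 + 2 + 1, so 352^23 ≡ 10·127·289·352 ≡ 280 (mod 369).
x_0 = 280.
x_1 = 280^2 mod 369 = 172.
x_2 = 172^2 mod 369 = 64.
x_3 = 64^2 mod 369 = 37.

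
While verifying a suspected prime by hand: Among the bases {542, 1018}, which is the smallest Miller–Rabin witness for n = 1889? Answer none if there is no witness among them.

n − 1 = 1888 = 2^5 · 59, so s = 5 and d = 59.
Base 542: x_0 = 542^59 mod 1889 = 816. x_0 is neither 1 nor 1888, so continue squaring. x_1 = 816^2 mod 1889 = 928. x_2 = 928^2 mod 1889 = 1689. x_3 = 1689^2 mod 1889 = 331. x_4 = 331^2 mod 1889 = 1888. x_4 ≡ −1, so 542 is not a witness.
Base 1018: x_0 = 1018^59 mod 1889 = 533. x_0 is neither 1 nor 1888, so continue squaring. x_1 = 533^2 mod 1889 = 739. x_2 = 739^2 mod 1889 = 200. x_3 = 200^2 mod 1889 = 331. x_4 = 331^2 mod 1889 = 1888. x_4 ≡ −1, so 1018 is not a witness.
No listed base is a witness for 1889.

none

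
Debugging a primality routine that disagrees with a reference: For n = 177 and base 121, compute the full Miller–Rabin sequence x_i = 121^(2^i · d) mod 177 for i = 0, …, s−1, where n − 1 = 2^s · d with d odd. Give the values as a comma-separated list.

n − 1 = 176 = 2^4 · 11, so s = 4 and d = 11.
x_0 = 121^11 mod 177 = 88.
x_1 = 88^2 mod 177 = 133.
x_2 = 133^2 mod 177 = 166.
x_3 = 166^2 mod 177 = 121.

88, 133, 166, 121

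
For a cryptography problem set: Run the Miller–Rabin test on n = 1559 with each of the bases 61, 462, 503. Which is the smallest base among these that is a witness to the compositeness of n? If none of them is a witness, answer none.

none

n − 1 = 1558 = 2^1 · 779, so s = 1 and d = 779.
Base 61: x_0 = 61^779 mod 1559 = 1. x_0 = 1, so 61 is not a witness.
Base 462: x_0 = 462^779 mod 1559 = 1. x_0 = 1, so 462 is not a witness.
Base 503: x_0 = 503^779 mod 1559 = 1558. x_0 = 1558 ≡ −1, so 503 is not a witness.
No listed base is a witness for 1559.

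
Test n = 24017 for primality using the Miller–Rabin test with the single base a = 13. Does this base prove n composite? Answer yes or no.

yes

n − 1 = 24016 = 2^4 · 1501, so s = 4 and d = 1501.
x_0 = 13^1501 mod 24017 = 13768.
x_0 is neither 1 nor 24016, so continue squaring.
x_1 = 13768^2 mod 24017 = 15660.
x_2 = 15660^2 mod 24017 = 22030.
x_3 = 22030^2 mod 24017 = 9381.
Reached i = s−1 = 3 without hitting −1: 13 is a Miller–Rabin witness and 24017 is composite.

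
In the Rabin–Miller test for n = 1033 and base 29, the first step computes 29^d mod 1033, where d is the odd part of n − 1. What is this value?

n − 1 = 1032 = 2^3 · 129, so s = 3 and d = 129.
29^129 mod 1033 = 802.

802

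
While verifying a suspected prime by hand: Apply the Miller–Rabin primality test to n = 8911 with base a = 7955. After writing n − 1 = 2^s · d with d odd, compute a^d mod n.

n − 1 = 8910 = 2^1 · 4455, so s = 1 and d = 4455.
Repeated squaring mod 8911: 7955^1 ≡ 7955, 7955^2 ≡ 5014, 7955^4 ≡ 2265, 7955^8 ≡ 6400, 7955^16 ≡ 5044, 7955^32 ≡ 1031, 7955^64 ≡ 2552, 7955^128 ≡ 7674, 7955^256 ≡ 6388, 7955^512 ≡ 3075, 7955^1024 ≡ 1054, 7955^2048 ≡ 5952, 7955^4096 ≡ 5079.
4455 = 4096 + 256 + 64 + 32 + 4 + 2 + 1, so 7955^4455 ≡ 5079·6388·2552·1031·2265·5014·7955 ≡ 8644 (mod 8911).

8644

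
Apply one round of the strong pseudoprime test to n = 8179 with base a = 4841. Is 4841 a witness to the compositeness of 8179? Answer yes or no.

no

n − 1 = 8178 = 2^1 · 4089, so s = 1 and d = 4089.
Repeated squaring mod 8179: 4841^1 ≡ 4841, 4841^2 ≡ 2446, 4841^4 ≡ 4067, 4841^8 ≡ 2551, 4841^16 ≡ 5296, 4841^32 ≡ 1825, 4841^64 ≡ 1772, 4841^128 ≡ 7427, 4841^256 ≡ 1153, 4841^512 ≡ 4411, 4841^1024 ≡ 7259, 4841^2048 ≡ 3963.
4089 = 2048 + 1024 + 512 + 256 + 128 + 64 + 32 + 16 + 8 + 1, so 4841^4089 ≡ 3963·7259·4411·1153·7427·1772·1825·5296·2551·4841 ≡ 8178 (mod 8179).
x_0 = 4841^4089 mod 8179 = 8178.
x_0 = 8178 ≡ −1, so 4841 is not a witness.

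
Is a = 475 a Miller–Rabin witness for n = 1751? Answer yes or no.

n − 1 = 1750 = 2^1 · 875, so s = 1 and d = 875.
x_0 = 475^875 mod 1751 = 1444.
x_0 ∉ {1, 1750} and s = 1, so 475 is a Miller–Rabin witness and 1751 is composite.

yes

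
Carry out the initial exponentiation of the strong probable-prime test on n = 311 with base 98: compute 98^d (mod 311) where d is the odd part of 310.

n − 1 = 310 = 2^1 · 155, so s = 1 and d = 155.
98^155 mod 311 = 1.

1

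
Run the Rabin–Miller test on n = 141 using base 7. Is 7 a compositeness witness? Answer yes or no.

n − 1 = 140 = 2^2 · 35, so s = 2 and d = 35.
Repeated squaring mod 141: 7^1 ≡ 7, 7^2 ≡ 49, 7^4 ≡ 4, 7^8 ≡ 16, 7^16 ≡ 115, 7^32 ≡ 112.
35 = 32 + 2 + 1, so 7^35 ≡ 112·49·7 ≡ 64 (mod 141).
x_0 = 7^35 mod 141 = 64.
x_0 is neither 1 nor 140, so continue squaring.
x_1 = 64^2 mod 141 = 7.
Reached i = s−1 = 1 without hitting −1: 7 is a Miller–Rabin witness and 141 is composite.

yes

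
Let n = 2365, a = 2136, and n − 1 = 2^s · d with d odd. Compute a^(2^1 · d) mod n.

n − 1 = 2364 = 2^2 · 591, so s = 2 and d = 591.
x_0 = 2136^591 mod 2365 = 266.
x_1 = 266^2 mod 2365 = 2171.

2171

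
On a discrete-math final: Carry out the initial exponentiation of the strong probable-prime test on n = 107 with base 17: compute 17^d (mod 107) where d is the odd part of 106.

106

n − 1 = 106 = 2^1 · 53, so s = 1 and d = 53.
Repeated squaring mod 107: 17^1 ≡ 17, 17^2 ≡ 75, 17^4 ≡ 61, 17^8 ≡ 83, 17^16 ≡ 41, 17^32 ≡ 76.
53 = 32 + 16 + 4 + 1, so 17^53 ≡ 76·41·61·17 ≡ 106 (mod 107).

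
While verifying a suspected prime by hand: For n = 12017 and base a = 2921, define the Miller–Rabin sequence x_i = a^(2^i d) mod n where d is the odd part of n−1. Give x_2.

9843

n − 1 = 12016 = 2^4 · 751, so s = 4 and d = 751.
x_0 = 2921^751 mod 12017 = 2996.
x_1 = 2996^2 mod 12017 = 11334.
x_2 = 11334^2 mod 12017 = 9843.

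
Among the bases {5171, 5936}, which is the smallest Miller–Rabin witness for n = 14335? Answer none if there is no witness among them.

5936

n − 1 = 14334 = 2^1 · 7167, so s = 1 and d = 7167.
Base 5171: x_0 = 5171^7167 mod 14335 = 1. x_0 = 1, so 5171 is not a witness.
Base 5936: x_0 = 5936^7167 mod 14335 = 1516. x_0 ∉ {1, 14334} and s = 1, so 5936 is a Miller–Rabin witness and 14335 is composite.
The smallest witness among the given bases is 5936.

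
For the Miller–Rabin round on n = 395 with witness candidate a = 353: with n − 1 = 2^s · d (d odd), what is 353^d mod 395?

53

n − 1 = 394 = 2^1 · 197, so s = 1 and d = 197.
353^197 mod 395 = 53.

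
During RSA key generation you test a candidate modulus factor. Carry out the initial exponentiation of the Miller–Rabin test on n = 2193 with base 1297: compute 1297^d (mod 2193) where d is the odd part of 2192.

811

n − 1 = 2192 = 2^4 · 137, so s = 4 and d = 137.
1297^137 mod 2193 = 811.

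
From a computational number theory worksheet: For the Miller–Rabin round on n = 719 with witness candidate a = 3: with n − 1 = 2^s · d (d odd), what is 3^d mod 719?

1

n − 1 = 718 = 2^1 · 359, so s = 1 and d = 359.
3^359 mod 719 = 1.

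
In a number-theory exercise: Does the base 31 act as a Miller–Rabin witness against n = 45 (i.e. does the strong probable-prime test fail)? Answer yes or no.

n − 1 = 44 = 2^2 · 11, so s = 2 and d = 11.
x_0 = 31^11 mod 45 = 16.
x_0 is neither 1 nor 44, so continue squaring.
x_1 = 16^2 mod 45 = 31.
Reached i = s−1 = 1 without hitting −1: 31 is a Miller–Rabin witness and 45 is composite.

yes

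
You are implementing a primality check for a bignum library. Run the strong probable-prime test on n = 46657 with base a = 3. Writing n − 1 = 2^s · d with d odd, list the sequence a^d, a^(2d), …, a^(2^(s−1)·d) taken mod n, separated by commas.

n − 1 = 46656 = 2^6 · 729, so s = 6 and d = 729.
x_0 = 3^729 mod 46657 = 19683.
x_1 = 19683^2 mod 46657 = 27418.
x_2 = 27418^2 mod 46657 = 9140.
x_3 = 9140^2 mod 46657 = 23570.
x_4 = 23570^2 mod 46657 = 1.
x_5 = 1^2 mod 46657 = 1.

19683, 27418, 9140, 23570, 1, 1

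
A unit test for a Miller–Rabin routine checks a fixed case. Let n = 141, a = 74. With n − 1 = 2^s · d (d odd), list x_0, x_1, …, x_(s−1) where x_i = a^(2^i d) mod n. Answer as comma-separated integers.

83, 121

n − 1 = 140 = 2^2 · 35, so s = 2 and d = 35.
x_0 = 74^35 mod 141 = 83.
x_1 = 83^2 mod 141 = 121.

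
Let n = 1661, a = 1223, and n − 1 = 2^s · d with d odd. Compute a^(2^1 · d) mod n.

155

n − 1 = 1660 = 2^2 · 415, so s = 2 and d = 415.
x_0 = 1223^415 mod 1661 = 1055.
x_1 = 1055^2 mod 1661 = 155.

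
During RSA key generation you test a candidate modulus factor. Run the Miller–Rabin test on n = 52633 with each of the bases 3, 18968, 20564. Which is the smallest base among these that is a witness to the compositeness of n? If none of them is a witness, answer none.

n − 1 = 52632 = 2^3 · 6579, so s = 3 and d = 6579.
Base 3: x_0 = 3^6579 mod 52633 = 3604. x_0 is neither 1 nor 52632, so continue squaring. x_1 = 3604^2 mod 52633 = 41098. x_2 = 41098^2 mod 52633 = 1. x_2 = 1 but x_1 ≠ ±1, a nontrivial square root of 1 — 3 is a witness and 52633 is composite.
Base 18968: x_0 = 18968^6579 mod 52633 = 33991. x_0 is neither 1 nor 52632, so continue squaring. x_1 = 33991^2 mod 52633 = 41098. x_2 = 41098^2 mod 52633 = 1. x_2 = 1 but x_1 ≠ ±1, a nontrivial square root of 1 — 18968 is a witness and 52633 is composite.
Base 20564: x_0 = 20564^6579 mod 52633 = 10814. x_0 is neither 1 nor 52632, so continue squaring. x_1 = 10814^2 mod 52633 = 44703. x_2 = 44703^2 mod 52633 = 41098. Reached i = s−1 = 2 without hitting −1: 20564 is a Miller–Rabin witness and 52633 is composite.
The smallest witness among the given bases is 3.

3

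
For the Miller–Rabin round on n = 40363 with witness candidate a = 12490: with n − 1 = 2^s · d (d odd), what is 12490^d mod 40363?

26065

n − 1 = 40362 = 2^1 · 20181, so s = 1 and d = 20181.
Repeated squaring mod 40363: 12490^1 ≡ 12490, 12490^2 ≡ 37468, 12490^4 ≡ 25884, 12490^8 ≡ 36382, 12490^16 ≡ 26065, 12490^32 ≡ 34572, 12490^64 ≡ 34391, 12490^128 ≡ 24255, 12490^256 ≡ 14300, 12490^512 ≡ 11042, 12490^1024 ≡ 29504, 12490^2048 ≡ 17558, 12490^4096 ≡ 31133, 12490^8192 ≡ 26970, 12490^16384 ≡ 39640.
20181 = 16384 + 2048 + 1024 + 512 + 128 + 64 + 16 + 4 + 1, so 12490^20181 ≡ 39640·17558·29504·11042·24255·34391·26065·25884·12490 ≡ 26065 (mod 40363).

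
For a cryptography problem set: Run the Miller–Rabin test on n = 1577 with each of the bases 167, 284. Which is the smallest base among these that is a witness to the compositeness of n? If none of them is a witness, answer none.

n − 1 = 1576 = 2^3 · 197, so s = 3 and d = 197.
Base 167: x_0 = 167^197 mod 1577 = 831. x_0 is neither 1 nor 1576, so continue squaring. x_1 = 831^2 mod 1577 = 1412. x_2 = 1412^2 mod 1577 = 416. Reached i = s−1 = 2 without hitting −1: 167 is a Miller–Rabin witness and 1577 is composite.
Base 284: x_0 = 284^197 mod 1577 = 626. x_0 is neither 1 nor 1576, so continue squaring. x_1 = 626^2 mod 1577 = 780. x_2 = 780^2 mod 1577 = 1255. Reached i = s−1 = 2 without hitting −1: 284 is a Miller–Rabin witness and 1577 is composite.
The smallest witness among the given bases is 167.

167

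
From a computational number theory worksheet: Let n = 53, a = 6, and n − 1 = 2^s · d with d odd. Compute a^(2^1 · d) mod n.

n − 1 = 52 = 2^2 · 13, so s = 2 and d = 13.
x_0 = 6^13 mod 53 = 52.
x_1 = 52^2 mod 53 = 1.

1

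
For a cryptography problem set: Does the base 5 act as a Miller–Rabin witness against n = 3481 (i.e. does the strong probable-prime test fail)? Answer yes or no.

n − 1 = 3480 = 2^3 · 435, so s = 3 and d = 435.
Repeated squaring mod 3481: 5^1 ≡ 5, 5^2 ≡ 25, 5^4 ≡ 625, 5^8 ≡ 753, 5^16 ≡ 3087, 5^32 ≡ 2072, 5^64 ≡ 1111, 5^128 ≡ 2047, 5^256 ≡ 2566.
435 = 256 + 128 + 32 + 16 + 2 + 1, so 5^435 ≡ 2566·2047·2072·3087·25·5 ≡ 2184 (mod 3481).
x_0 = 5^435 mod 3481 = 2184.
x_0 is neither 1 nor 3480, so continue squaring.
x_1 = 2184^2 mod 3481 = 886.
x_2 = 886^2 mod 3481 = 1771.
Reached i = s−1 = 2 without hitting −1: 5 is a Miller–Rabin witness and 3481 is composite.

yes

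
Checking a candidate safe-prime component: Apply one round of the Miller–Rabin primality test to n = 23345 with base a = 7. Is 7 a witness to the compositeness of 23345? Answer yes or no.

n − 1 = 23344 = 2^4 · 1459, so s = 4 and d = 1459.
x_0 = 7^1459 mod 23345 = 10493.
x_0 is neither 1 nor 23344, so continue squaring.
x_1 = 10493^2 mod 23345 = 8029.
x_2 = 8029^2 mod 23345 = 9296.
x_3 = 9296^2 mod 23345 = 15771.
Reached i = s−1 = 3 without hitting −1: 7 is a Miller–Rabin witness and 23345 is composite.

yes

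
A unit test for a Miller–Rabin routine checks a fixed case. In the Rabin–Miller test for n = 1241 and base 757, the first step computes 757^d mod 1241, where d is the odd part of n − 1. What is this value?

338

n − 1 = 1240 = 2^3 · 155, so s = 3 and d = 155.
Repeated squaring mod 1241: 757^1 ≡ 757, 757^2 ≡ 948, 757^4 ≡ 220, 757^8 ≡ 1, 757^16 ≡ 1, 757^32 ≡ 1, 757^64 ≡ 1, 757^128 ≡ 1.
155 = 128 + 16 + 8 + 2 + 1, so 757^155 ≡ 1·1·1·948·757 ≡ 338 (mod 1241).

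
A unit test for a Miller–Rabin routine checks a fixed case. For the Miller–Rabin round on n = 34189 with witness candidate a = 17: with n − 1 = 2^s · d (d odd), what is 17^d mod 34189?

6703

n − 1 = 34188 = 2^2 · 8547, so s = 2 and d = 8547.
17^8547 mod 34189 = 6703.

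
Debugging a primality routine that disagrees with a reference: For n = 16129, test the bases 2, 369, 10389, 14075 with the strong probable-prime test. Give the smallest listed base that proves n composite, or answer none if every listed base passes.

n − 1 = 16128 = 2^8 · 63, so s = 8 and d = 63.
Base 2: x_0 = 2^63 mod 16129 = 1144. x_0 is neither 1 nor 16128, so continue squaring. x_1 = 1144^2 mod 16129 = 2287. x_2 = 2287^2 mod 16129 = 4573. x_3 = 4573^2 mod 16129 = 9145. x_4 = 9145^2 mod 16129 = 2160. x_5 = 2160^2 mod 16129 = 4319. x_6 = 4319^2 mod 16129 = 8637. x_7 = 8637^2 mod 16129 = 1144. Reached i = s−1 = 7 without hitting −1: 2 is a Miller–Rabin witness and 16129 is composite.
Base 369: x_0 = 369^63 mod 16129 = 8129. x_0 is neither 1 nor 16128, so continue squaring. x_1 = 8129^2 mod 16129 = 128. x_2 = 128^2 mod 16129 = 255. x_3 = 255^2 mod 16129 = 509. x_4 = 509^2 mod 16129 = 1017. x_5 = 1017^2 mod 16129 = 2033. x_6 = 2033^2 mod 16129 = 4065. x_7 = 4065^2 mod 16129 = 8129. Reached i = s−1 = 7 without hitting −1: 369 is a Miller–Rabin witness and 16129 is composite.
Base 10389: x_0 = 10389^63 mod 16129 = 6857. x_0 is neither 1 nor 16128, so continue squaring. x_1 = 6857^2 mod 16129 = 2414. x_2 = 2414^2 mod 16129 = 4827. x_3 = 4827^2 mod 16129 = 9653. x_4 = 9653^2 mod 16129 = 3176. x_5 = 3176^2 mod 16129 = 6351. x_6 = 6351^2 mod 16129 = 12701. x_7 = 12701^2 mod 16129 = 9272. Reached i = s−1 = 7 without hitting −1: 10389 is a Miller–Rabin witness and 16129 is composite.
Base 14075: x_0 = 14075^63 mod 16129 = 13588. x_0 is neither 1 nor 16128, so continue squaring. x_1 = 13588^2 mod 16129 = 5081. x_2 = 5081^2 mod 16129 = 10161. x_3 = 10161^2 mod 16129 = 4192. x_4 = 4192^2 mod 16129 = 8383. x_5 = 8383^2 mod 16129 = 636. x_6 = 636^2 mod 16129 = 1271. x_7 = 1271^2 mod 16129 = 2541. Reached i = s−1 = 7 without hitting −1: 14075 is a Miller–Rabin witness and 16129 is composite.
The smallest witness among the given bases is 2.

2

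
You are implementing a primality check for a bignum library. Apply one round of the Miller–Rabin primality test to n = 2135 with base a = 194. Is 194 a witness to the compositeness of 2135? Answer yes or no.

n − 1 = 2134 = 2^1 · 1067, so s = 1 and d = 1067.
x_0 = 194^1067 mod 2135 = 2124.
x_0 ∉ {1, 2134} and s = 1, so 194 is a Miller–Rabin witness and 2135 is composite.

yes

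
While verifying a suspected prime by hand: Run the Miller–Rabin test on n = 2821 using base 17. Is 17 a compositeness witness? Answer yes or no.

n − 1 = 2820 = 2^2 · 705, so s = 2 and d = 705.
x_0 = 17^705 mod 2821 = 2820.
x_0 = 2820 ≡ −1, so 17 is not a witness.

no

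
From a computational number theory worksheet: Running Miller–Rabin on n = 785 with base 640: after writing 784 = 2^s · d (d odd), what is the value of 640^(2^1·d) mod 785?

n − 1 = 784 = 2^4 · 49, so s = 4 and d = 49.
x_0 = 640^49 mod 785 = 640.
x_1 = 640^2 mod 785 = 615.

615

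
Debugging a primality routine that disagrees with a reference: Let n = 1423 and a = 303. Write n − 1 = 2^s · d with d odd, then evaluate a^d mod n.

1422

n − 1 = 1422 = 2^1 · 711, so s = 1 and d = 711.
303^711 mod 1423 = 1422.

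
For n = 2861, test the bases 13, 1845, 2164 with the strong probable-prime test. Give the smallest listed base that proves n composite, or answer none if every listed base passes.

n − 1 = 2860 = 2^2 · 715, so s = 2 and d = 715.
Base 13: x_0 = 13^715 mod 2861 = 1. x_0 = 1, so 13 is not a witness.
Base 1845: x_0 = 1845^715 mod 2861 = 1. x_0 = 1, so 1845 is not a witness.
Base 2164: x_0 = 2164^715 mod 2861 = 1659. x_0 is neither 1 nor 2860, so continue squaring. x_1 = 1659^2 mod 2861 = 2860. x_1 ≡ −1, so 2164 is not a witness.
No listed base is a witness for 2861.

none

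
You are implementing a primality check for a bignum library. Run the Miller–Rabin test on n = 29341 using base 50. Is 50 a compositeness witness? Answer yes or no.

no

n − 1 = 29340 = 2^2 · 7335, so s = 2 and d = 7335.
x_0 = 50^7335 mod 29341 = 13980.
x_0 is neither 1 nor 29340, so continue squaring.
x_1 = 13980^2 mod 29341 = 29340.
x_1 ≡ −1, so 50 is not a witness.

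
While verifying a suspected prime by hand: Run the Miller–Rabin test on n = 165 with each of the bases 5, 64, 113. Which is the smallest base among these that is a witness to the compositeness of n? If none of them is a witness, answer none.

n − 1 = 164 = 2^2 · 41, so s = 2 and d = 41.
Base 5: x_0 = 5^41 mod 165 = 5. x_0 is neither 1 nor 164, so continue squaring. x_1 = 5^2 mod 165 = 25. Reached i = s−1 = 1 without hitting −1: 5 is a Miller–Rabin witness and 165 is composite.
Base 64: x_0 = 64^41 mod 165 = 64. x_0 is neither 1 nor 164, so continue squaring. x_1 = 64^2 mod 165 = 136. Reached i = s−1 = 1 without hitting −1: 64 is a Miller–Rabin witness and 165 is composite.
Base 113: x_0 = 113^41 mod 165 = 113. x_0 is neither 1 nor 164, so continue squaring. x_1 = 113^2 mod 165 = 64. Reached i = s−1 = 1 without hitting −1: 113 is a Miller–Rabin witness and 165 is composite.
The smallest witness among the given bases is 5.

5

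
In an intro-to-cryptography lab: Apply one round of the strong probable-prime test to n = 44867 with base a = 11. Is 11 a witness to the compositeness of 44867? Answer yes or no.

n − 1 = 44866 = 2^1 · 22433, so s = 1 and d = 22433.
x_0 = 11^22433 mod 44867 = 44866.
x_0 = 44866 ≡ −1, so 11 is not a witness.

no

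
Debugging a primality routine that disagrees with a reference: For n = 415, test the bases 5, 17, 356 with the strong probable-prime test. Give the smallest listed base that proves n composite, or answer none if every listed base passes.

5

n − 1 = 414 = 2^1 · 207, so s = 1 and d = 207.
Base 5: x_0 = 5^207 mod 415 = 390. x_0 ∉ {1, 414} and s = 1, so 5 is a Miller–Rabin witness and 415 is composite.
Base 17: x_0 = 17^207 mod 415 = 123. x_0 ∉ {1, 414} and s = 1, so 17 is a Miller–Rabin witness and 415 is composite.
Base 356: x_0 = 356^207 mod 415 = 171. x_0 ∉ {1, 414} and s = 1, so 356 is a Miller–Rabin witness and 415 is composite.
The smallest witness among the given bases is 5.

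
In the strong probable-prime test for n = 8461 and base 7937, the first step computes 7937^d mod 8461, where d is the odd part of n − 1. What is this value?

8460

n − 1 = 8460 = 2^2 · 2115, so s = 2 and d = 2115.
7937^2115 mod 8461 = 8460.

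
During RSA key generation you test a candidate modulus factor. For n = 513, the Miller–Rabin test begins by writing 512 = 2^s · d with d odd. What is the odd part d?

1

Halving: 512 → 256 → 128 → 64 → 32 → 16 → 8 → 4 → 2 → 1; 1 is odd.
So 512 = 2^9 · 1.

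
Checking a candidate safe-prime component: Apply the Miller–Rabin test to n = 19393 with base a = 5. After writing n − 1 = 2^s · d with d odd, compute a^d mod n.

15459

n − 1 = 19392 = 2^6 · 303, so s = 6 and d = 303.
5^303 mod 19393 = 15459.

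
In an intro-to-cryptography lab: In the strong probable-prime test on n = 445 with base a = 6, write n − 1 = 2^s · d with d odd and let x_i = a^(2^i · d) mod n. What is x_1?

n − 1 = 444 = 2^2 · 111, so s = 2 and d = 111.
x_0 = 6^111 mod 445 = 26.
x_1 = 26^2 mod 445 = 231.

231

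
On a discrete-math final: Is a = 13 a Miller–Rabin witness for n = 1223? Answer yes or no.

no

n − 1 = 1222 = 2^1 · 611, so s = 1 and d = 611.
Repeated squaring mod 1223: 13^1 ≡ 13, 13^2 ≡ 169, 13^4 ≡ 432, 13^8 ≡ 728, 13^16 ≡ 425, 13^32 ≡ 844, 13^64 ≡ 550, 13^128 ≡ 419, 13^256 ≡ 672, 13^512 ≡ 297.
611 = 512 + 64 + 32 + 2 + 1, so 13^611 ≡ 297·550·844·169·13 ≡ 1 (mod 1223).
x_0 = 13^611 mod 1223 = 1.
x_0 = 1, so 13 is not a witness.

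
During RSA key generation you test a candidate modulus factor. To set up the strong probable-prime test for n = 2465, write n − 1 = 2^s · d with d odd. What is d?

Halving: 2464 → 1232 → 616 → 308 → 154 → 77; 77 is odd.
So 2464 = 2^5 · 77.

77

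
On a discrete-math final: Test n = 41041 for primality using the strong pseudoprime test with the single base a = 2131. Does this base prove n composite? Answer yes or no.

n − 1 = 41040 = 2^4 · 2565, so s = 4 and d = 2565.
x_0 = 2131^2565 mod 41041 = 41040.
x_0 = 41040 ≡ −1, so 2131 is not a witness.

no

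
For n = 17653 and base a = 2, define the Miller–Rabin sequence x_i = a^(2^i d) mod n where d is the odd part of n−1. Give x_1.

7430

n − 1 = 17652 = 2^2 · 4413, so s = 2 and d = 4413.
x_0 = 2^4413 mod 17653 = 643.
x_1 = 643^2 mod 17653 = 7430.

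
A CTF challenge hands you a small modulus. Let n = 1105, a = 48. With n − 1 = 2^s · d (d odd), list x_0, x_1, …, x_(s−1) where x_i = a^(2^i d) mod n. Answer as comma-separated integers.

n − 1 = 1104 = 2^4 · 69, so s = 4 and d = 69.
x_0 = 48^69 mod 1105 = 573.
x_1 = 573^2 mod 1105 = 144.
x_2 = 144^2 mod 1105 = 846.
x_3 = 846^2 mod 1105 = 781.

573, 144, 846, 781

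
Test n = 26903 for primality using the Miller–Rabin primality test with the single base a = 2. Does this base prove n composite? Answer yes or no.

n − 1 = 26902 = 2^1 · 13451, so s = 1 and d = 13451.
x_0 = 2^13451 mod 26903 = 1.
x_0 = 1, so 2 is not a witness.

no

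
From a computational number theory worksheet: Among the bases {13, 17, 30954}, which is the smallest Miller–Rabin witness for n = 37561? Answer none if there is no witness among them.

none

n − 1 = 37560 = 2^3 · 4695, so s = 3 and d = 4695.
Base 13: x_0 = 13^4695 mod 37561 = 1. x_0 = 1, so 13 is not a witness.
Base 17: x_0 = 17^4695 mod 37561 = 4574. x_0 is neither 1 nor 37560, so continue squaring. x_1 = 4574^2 mod 37561 = 37560. x_1 ≡ −1, so 17 is not a witness.
Base 30954: x_0 = 30954^4695 mod 37561 = 33266. x_0 is neither 1 nor 37560, so continue squaring. x_1 = 33266^2 mod 37561 = 4574. x_2 = 4574^2 mod 37561 = 37560. x_2 ≡ −1, so 30954 is not a witness.
No listed base is a witness for 37561.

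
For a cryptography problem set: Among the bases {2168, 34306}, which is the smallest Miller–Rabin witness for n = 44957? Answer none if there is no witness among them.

n − 1 = 44956 = 2^2 · 11239, so s = 2 and d = 11239.
Base 2168: x_0 = 2168^11239 mod 44957 = 38589. x_0 is neither 1 nor 44956, so continue squaring. x_1 = 38589^2 mod 44957 = 210. Reached i = s−1 = 1 without hitting −1: 2168 is a Miller–Rabin witness and 44957 is composite.
Base 34306: x_0 = 34306^11239 mod 44957 = 43094. x_0 is neither 1 nor 44956, so continue squaring. x_1 = 43094^2 mod 44957 = 9080. Reached i = s−1 = 1 without hitting −1: 34306 is a Miller–Rabin witness and 44957 is composite.
The smallest witness among the given bases is 2168.

2168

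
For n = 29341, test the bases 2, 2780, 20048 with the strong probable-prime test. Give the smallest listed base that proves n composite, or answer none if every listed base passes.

none

n − 1 = 29340 = 2^2 · 7335, so s = 2 and d = 7335.
Base 2: x_0 = 2^7335 mod 29341 = 26424. x_0 is neither 1 nor 29340, so continue squaring. x_1 = 26424^2 mod 29341 = 29340. x_1 ≡ −1, so 2 is not a witness.
Base 2780: x_0 = 2780^7335 mod 29341 = 2917. x_0 is neither 1 nor 29340, so continue squaring. x_1 = 2917^2 mod 29341 = 29340. x_1 ≡ −1, so 2780 is not a witness.
Base 20048: x_0 = 20048^7335 mod 29341 = 26424. x_0 is neither 1 nor 29340, so continue squaring. x_1 = 26424^2 mod 29341 = 29340. x_1 ≡ −1, so 20048 is not a witness.
No listed base is a witness for 29341.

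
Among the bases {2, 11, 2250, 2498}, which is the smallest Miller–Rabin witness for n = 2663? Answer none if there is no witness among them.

none

n − 1 = 2662 = 2^1 · 1331, so s = 1 and d = 1331.
Base 2: x_0 = 2^1331 mod 2663 = 1. x_0 = 1, so 2 is not a witness.
Base 11: x_0 = 11^1331 mod 2663 = 2662. x_0 = 2662 ≡ −1, so 11 is not a witness.
Base 2250: x_0 = 2250^1331 mod 2663 = 2662. x_0 = 2662 ≡ −1, so 2250 is not a witness.
Base 2498: x_0 = 2498^1331 mod 2663 = 2662. x_0 = 2662 ≡ −1, so 2498 is not a witness.
No listed base is a witness for 2663.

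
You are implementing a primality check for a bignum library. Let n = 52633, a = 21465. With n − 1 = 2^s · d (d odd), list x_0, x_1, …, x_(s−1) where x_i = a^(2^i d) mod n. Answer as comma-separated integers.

n − 1 = 52632 = 2^3 · 6579, so s = 3 and d = 6579.
x_0 = 21465^6579 mod 52633 = 29665.
x_1 = 29665^2 mod 52633 = 41098.
x_2 = 41098^2 mod 52633 = 1.

29665, 41098, 1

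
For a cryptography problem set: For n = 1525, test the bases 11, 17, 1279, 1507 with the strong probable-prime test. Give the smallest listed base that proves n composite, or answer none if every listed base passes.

11

n − 1 = 1524 = 2^2 · 381, so s = 2 and d = 381.
Base 11: x_0 = 11^381 mod 1525 = 11. x_0 is neither 1 nor 1524, so continue squaring. x_1 = 11^2 mod 1525 = 121. Reached i = s−1 = 1 without hitting −1: 11 is a Miller–Rabin witness and 1525 is composite.
Base 17: x_0 = 17^381 mod 1525 = 892. x_0 is neither 1 nor 1524, so continue squaring. x_1 = 892^2 mod 1525 = 1139. Reached i = s−1 = 1 without hitting −1: 17 is a Miller–Rabin witness and 1525 is composite.
Base 1279: x_0 = 1279^381 mod 1525 = 1004. x_0 is neither 1 nor 1524, so continue squaring. x_1 = 1004^2 mod 1525 = 1516. Reached i = s−1 = 1 without hitting −1: 1279 is a Miller–Rabin witness and 1525 is composite.
Base 1507: x_0 = 1507^381 mod 1525 = 557. x_0 is neither 1 nor 1524, so continue squaring. x_1 = 557^2 mod 1525 = 674. Reached i = s−1 = 1 without hitting −1: 1507 is a Miller–Rabin witness and 1525 is composite.
The smallest witness among the given bases is 11.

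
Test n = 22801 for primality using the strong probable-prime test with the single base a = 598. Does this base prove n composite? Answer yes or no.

no

n − 1 = 22800 = 2^4 · 1425, so s = 4 and d = 1425.
Repeated squaring mod 22801: 598^1 ≡ 598, 598^2 ≡ 15589, 598^4 ≡ 3863, 598^8 ≡ 10915, 598^16 ≡ 2000, 598^32 ≡ 9825, 598^64 ≡ 13992, 598^128 ≡ 6678, 598^256 ≡ 19729, 598^512 ≡ 20371, 598^1024 ≡ 22242.
1425 = 1024 + 256 + 128 + 16 + 1, so 598^1425 ≡ 22242·19729·6678·2000·598 ≡ 1 (mod 22801).
x_0 = 598^1425 mod 22801 = 1.
x_0 = 1, so 598 is not a witness.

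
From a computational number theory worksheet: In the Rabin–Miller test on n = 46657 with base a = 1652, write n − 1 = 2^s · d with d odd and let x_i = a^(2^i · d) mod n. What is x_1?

n − 1 = 46656 = 2^6 · 729, so s = 6 and d = 729.
x_0 = 1652^729 mod 46657 = 2029.
x_1 = 2029^2 mod 46657 = 11025.

11025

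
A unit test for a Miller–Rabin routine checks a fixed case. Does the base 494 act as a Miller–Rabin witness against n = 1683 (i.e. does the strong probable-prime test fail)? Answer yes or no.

yes

n − 1 = 1682 = 2^1 · 841, so s = 1 and d = 841.
x_0 = 494^841 mod 1683 = 494.
x_0 ∉ {1, 1682} and s = 1, so 494 is a Miller–Rabin witness and 1683 is composite.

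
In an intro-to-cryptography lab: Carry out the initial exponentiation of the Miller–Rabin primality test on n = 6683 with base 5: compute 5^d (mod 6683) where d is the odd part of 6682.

n − 1 = 6682 = 2^1 · 3341, so s = 1 and d = 3341.
5^3341 mod 6683 = 1973.

1973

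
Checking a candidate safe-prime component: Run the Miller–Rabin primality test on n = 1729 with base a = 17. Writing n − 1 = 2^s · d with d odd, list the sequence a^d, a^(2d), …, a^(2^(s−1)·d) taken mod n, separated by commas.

818, 1, 1, 1, 1, 1

n − 1 = 1728 = 2^6 · 27, so s = 6 and d = 27.
x_0 = 17^27 mod 1729 = 818.
x_1 = 818^2 mod 1729 = 1.
x_2 = 1^2 mod 1729 = 1.
x_3 = 1^2 mod 1729 = 1.
x_4 = 1^2 mod 1729 = 1.
x_5 = 1^2 mod 1729 = 1.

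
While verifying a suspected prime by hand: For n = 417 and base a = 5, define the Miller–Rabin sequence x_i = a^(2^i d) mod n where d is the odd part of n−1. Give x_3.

127

n − 1 = 416 = 2^5 · 13, so s = 5 and d = 13.
By repeated squaring, 5^13 ≡ 260 (mod 417).
x_0 = 260.
x_1 = 260^2 mod 417 = 46.
x_2 = 46^2 mod 417 = 31.
x_3 = 31^2 mod 417 = 127.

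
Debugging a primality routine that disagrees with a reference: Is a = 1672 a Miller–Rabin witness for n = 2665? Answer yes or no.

no

n − 1 = 2664 = 2^3 · 333, so s = 3 and d = 333.
Repeated squaring mod 2665: 1672^1 ≡ 1672, 1672^2 ≡ 2664, 1672^4 ≡ 1, 1672^8 ≡ 1, 1672^16 ≡ 1, 1672^32 ≡ 1, 1672^64 ≡ 1, 1672^128 ≡ 1, 1672^256 ≡ 1.
333 = 256 + 64 + 8 + 4 + 1, so 1672^333 ≡ 1·1·1·1·1672 ≡ 1672 (mod 2665).
x_0 = 1672^333 mod 2665 = 1672.
x_0 is neither 1 nor 2664, so continue squaring.
x_1 = 1672^2 mod 2665 = 2664.
x_1 ≡ −1, so 1672 is not a witness.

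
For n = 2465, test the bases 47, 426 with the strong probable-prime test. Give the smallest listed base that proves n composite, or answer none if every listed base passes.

n − 1 = 2464 = 2^5 · 77, so s = 5 and d = 77.
Base 47: x_0 = 47^77 mod 2465 = 302. x_0 is neither 1 nor 2464, so continue squaring. x_1 = 302^2 mod 2465 = 2464. x_1 ≡ −1, so 47 is not a witness.
Base 426: x_0 = 426^77 mod 2465 = 1. x_0 = 1, so 426 is not a witness.
No listed base is a witness for 2465.

none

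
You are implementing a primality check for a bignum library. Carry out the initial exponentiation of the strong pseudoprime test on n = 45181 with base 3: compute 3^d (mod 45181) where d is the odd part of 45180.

1

n − 1 = 45180 = 2^2 · 11295, so s = 2 and d = 11295.
3^11295 mod 45181 = 1.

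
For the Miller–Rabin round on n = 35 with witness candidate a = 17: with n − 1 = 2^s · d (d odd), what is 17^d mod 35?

12

n − 1 = 34 = 2^1 · 17, so s = 1 and d = 17.
Repeated squaring mod 35: 17^1 ≡ 17, 17^2 ≡ 9, 17^4 ≡ 11, 17^8 ≡ 16, 17^16 ≡ 11.
17 = 16 + 1, so 17^17 ≡ 11·17 ≡ 12 (mod 35).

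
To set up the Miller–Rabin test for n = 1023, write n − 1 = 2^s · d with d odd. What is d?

511

Halving: 1022 → 511; 511 is odd.
So 1022 = 2^1 · 511.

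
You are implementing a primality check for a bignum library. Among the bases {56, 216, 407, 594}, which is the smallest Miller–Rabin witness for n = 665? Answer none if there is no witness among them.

n − 1 = 664 = 2^3 · 83, so s = 3 and d = 83.
Base 56: x_0 = 56^83 mod 665 = 56. x_0 is neither 1 nor 664, so continue squaring. x_1 = 56^2 mod 665 = 476. x_2 = 476^2 mod 665 = 476. Reached i = s−1 = 2 without hitting −1: 56 is a Miller–Rabin witness and 665 is composite.
Base 216: x_0 = 216^83 mod 665 = 391. x_0 is neither 1 nor 664, so continue squaring. x_1 = 391^2 mod 665 = 596. x_2 = 596^2 mod 665 = 106. Reached i = s−1 = 2 without hitting −1: 216 is a Miller–Rabin witness and 665 is composite.
Base 407: x_0 = 407^83 mod 665 = 183. x_0 is neither 1 nor 664, so continue squaring. x_1 = 183^2 mod 665 = 239. x_2 = 239^2 mod 665 = 596. Reached i = s−1 = 2 without hitting −1: 407 is a Miller–Rabin witness and 665 is composite.
Base 594: x_0 = 594^83 mod 665 = 139. x_0 is neither 1 nor 664, so continue squaring. x_1 = 139^2 mod 665 = 36. x_2 = 36^2 mod 665 = 631. Reached i = s−1 = 2 without hitting −1: 594 is a Miller–Rabin witness and 665 is composite.
The smallest witness among the given bases is 56.

56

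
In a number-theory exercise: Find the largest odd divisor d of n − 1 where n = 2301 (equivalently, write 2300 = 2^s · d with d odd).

Halving: 2300 → 1150 → 575; 575 is odd.
So 2300 = 2^2 · 575.

575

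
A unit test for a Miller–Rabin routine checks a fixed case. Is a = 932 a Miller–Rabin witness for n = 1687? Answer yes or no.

yes

n − 1 = 1686 = 2^1 · 843, so s = 1 and d = 843.
Repeated squaring mod 1687: 932^1 ≡ 932, 932^2 ≡ 1506, 932^4 ≡ 708, 932^8 ≡ 225, 932^16 ≡ 15, 932^32 ≡ 225, 932^64 ≡ 15, 932^128 ≡ 225, 932^256 ≡ 15, 932^512 ≡ 225.
843 = 512 + 256 + 64 + 8 + 2 + 1, so 932^843 ≡ 225·15·15·225·1506·932 ≡ 8 (mod 1687).
x_0 = 932^843 mod 1687 = 8.
x_0 ∉ {1, 1686} and s = 1, so 932 is a Miller–Rabin witness and 1687 is composite.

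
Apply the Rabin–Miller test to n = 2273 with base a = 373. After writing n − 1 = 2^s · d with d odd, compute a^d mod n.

n − 1 = 2272 = 2^5 · 71, so s = 5 and d = 71.
373^71 mod 2273 = 780.

780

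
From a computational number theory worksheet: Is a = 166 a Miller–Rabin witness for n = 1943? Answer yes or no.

n − 1 = 1942 = 2^1 · 971, so s = 1 and d = 971.
Repeated squaring mod 1943: 166^1 ≡ 166, 166^2 ≡ 354, 166^4 ≡ 964, 166^8 ≡ 542, 166^16 ≡ 371, 166^32 ≡ 1631, 166^64 ≡ 194, 166^128 ≡ 719, 166^256 ≡ 123, 166^512 ≡ 1528.
971 = 512 + 256 + 128 + 64 + 8 + 2 + 1, so 166^971 ≡ 1528·123·719·194·542·354·166 ≡ 520 (mod 1943).
x_0 = 166^971 mod 1943 = 520.
x_0 ∉ {1, 1942} and s = 1, so 166 is a Miller–Rabin witness and 1943 is composite.

yes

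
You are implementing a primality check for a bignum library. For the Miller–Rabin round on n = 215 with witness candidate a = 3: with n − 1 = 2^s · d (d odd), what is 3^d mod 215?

77

n − 1 = 214 = 2^1 · 107, so s = 1 and d = 107.
3^107 mod 215 = 77.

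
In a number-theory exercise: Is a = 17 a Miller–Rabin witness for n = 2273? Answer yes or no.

n − 1 = 2272 = 2^5 · 71, so s = 5 and d = 71.
x_0 = 17^71 mod 2273 = 1293.
x_0 is neither 1 nor 2272, so continue squaring.
x_1 = 1293^2 mod 2273 = 1194.
x_2 = 1194^2 mod 2273 = 465.
x_3 = 465^2 mod 2273 = 290.
x_4 = 290^2 mod 2273 = 2272.
x_4 ≡ −1, so 17 is not a witness.

no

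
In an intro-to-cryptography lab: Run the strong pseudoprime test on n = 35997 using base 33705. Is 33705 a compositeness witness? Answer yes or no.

yes

n − 1 = 35996 = 2^2 · 8999, so s = 2 and d = 8999.
x_0 = 33705^8999 mod 35997 = 6282.
x_0 is neither 1 nor 35996, so continue squaring.
x_1 = 6282^2 mod 35997 = 10812.
Reached i = s−1 = 1 without hitting −1: 33705 is a Miller–Rabin witness and 35997 is composite.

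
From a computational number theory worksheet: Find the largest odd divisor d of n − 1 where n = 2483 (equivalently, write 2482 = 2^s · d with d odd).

Halving: 2482 → 1241; 1241 is odd.
So 2482 = 2^1 · 1241.

1241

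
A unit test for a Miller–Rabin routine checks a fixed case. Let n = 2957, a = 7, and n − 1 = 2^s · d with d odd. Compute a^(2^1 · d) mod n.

2956

n − 1 = 2956 = 2^2 · 739, so s = 2 and d = 739.
x_0 = 7^739 mod 2957 = 1222.
x_1 = 1222^2 mod 2957 = 2956.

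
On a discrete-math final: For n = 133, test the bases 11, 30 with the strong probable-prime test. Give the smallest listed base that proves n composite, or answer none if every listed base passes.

none

n − 1 = 132 = 2^2 · 33, so s = 2 and d = 33.
Base 11: x_0 = 11^33 mod 133 = 1. x_0 = 1, so 11 is not a witness.
Base 30: x_0 = 30^33 mod 133 = 1. x_0 = 1, so 30 is not a witness.
No listed base is a witness for 133.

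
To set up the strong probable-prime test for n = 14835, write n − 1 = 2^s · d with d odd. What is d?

Halving: 14834 → 7417; 7417 is odd.
So 14834 = 2^1 · 7417.

7417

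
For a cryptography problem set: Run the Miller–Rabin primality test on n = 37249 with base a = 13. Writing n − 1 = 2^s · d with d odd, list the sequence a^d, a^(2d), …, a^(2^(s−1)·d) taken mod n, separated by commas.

6488, 2774, 21782, 15011, 10920, 12351, 12546

n − 1 = 37248 = 2^7 · 291, so s = 7 and d = 291.
x_0 = 13^291 mod 37249 = 6488.
x_1 = 6488^2 mod 37249 = 2774.
x_2 = 2774^2 mod 37249 = 21782.
x_3 = 21782^2 mod 37249 = 15011.
x_4 = 15011^2 mod 37249 = 10920.
x_5 = 10920^2 mod 37249 = 12351.
x_6 = 12351^2 mod 37249 = 12546.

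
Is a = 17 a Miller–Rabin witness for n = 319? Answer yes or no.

yes

n − 1 = 318 = 2^1 · 159, so s = 1 and d = 159.
x_0 = 17^159 mod 319 = 244.
x_0 ∉ {1, 318} and s = 1, so 17 is a Miller–Rabin witness and 319 is composite.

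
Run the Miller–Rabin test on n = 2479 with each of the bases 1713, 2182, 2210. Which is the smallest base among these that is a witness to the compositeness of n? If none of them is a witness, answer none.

n − 1 = 2478 = 2^1 · 1239, so s = 1 and d = 1239.
Base 1713: x_0 = 1713^1239 mod 2479 = 2478. x_0 = 2478 ≡ −1, so 1713 is not a witness.
Base 2182: x_0 = 2182^1239 mod 2479 = 2478. x_0 = 2478 ≡ −1, so 2182 is not a witness.
Base 2210: x_0 = 2210^1239 mod 2479 = 2478. x_0 = 2478 ≡ −1, so 2210 is not a witness.
No listed base is a witness for 2479.

none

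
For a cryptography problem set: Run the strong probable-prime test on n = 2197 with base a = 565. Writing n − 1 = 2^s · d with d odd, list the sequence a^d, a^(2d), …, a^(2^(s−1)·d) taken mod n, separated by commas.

n − 1 = 2196 = 2^2 · 549, so s = 2 and d = 549.
x_0 = 565^549 mod 2197 = 759.
x_1 = 759^2 mod 2197 = 467.

759, 467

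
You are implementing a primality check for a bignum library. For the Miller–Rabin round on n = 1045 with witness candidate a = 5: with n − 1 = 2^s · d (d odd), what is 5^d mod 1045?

n − 1 = 1044 = 2^2 · 261, so s = 2 and d = 261.
5^261 mod 1045 = 115.

115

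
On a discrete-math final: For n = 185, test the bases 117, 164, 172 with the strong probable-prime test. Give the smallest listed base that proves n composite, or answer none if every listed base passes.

n − 1 = 184 = 2^3 · 23, so s = 3 and d = 23.
Base 117: x_0 = 117^23 mod 185 = 68. x_0 is neither 1 nor 184, so continue squaring. x_1 = 68^2 mod 185 = 184. x_1 ≡ −1, so 117 is not a witness.
Base 164: x_0 = 164^23 mod 185 = 144. x_0 is neither 1 nor 184, so continue squaring. x_1 = 144^2 mod 185 = 16. x_2 = 16^2 mod 185 = 71. Reached i = s−1 = 2 without hitting −1: 164 is a Miller–Rabin witness and 185 is composite.
Base 172: x_0 = 172^23 mod 185 = 183. x_0 is neither 1 nor 184, so continue squaring. x_1 = 183^2 mod 185 = 4. x_2 = 4^2 mod 185 = 16. Reached i = s−1 = 2 without hitting −1: 172 is a Miller–Rabin witness and 185 is composite.
The smallest witness among the given bases is 164.

164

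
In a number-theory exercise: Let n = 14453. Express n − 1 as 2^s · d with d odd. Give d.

Halving: 14452 → 7226 → 3613; 3613 is odd.
So 14452 = 2^2 · 3613.

3613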